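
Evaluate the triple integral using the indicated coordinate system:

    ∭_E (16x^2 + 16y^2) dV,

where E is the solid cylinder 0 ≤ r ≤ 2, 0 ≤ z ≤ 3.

In cylindrical coordinates, x = r cos(θ), y = r sin(θ), z = z, and dV = r dr dθ dz.

The integrand becomes 16r^2, so

    ∭_E (16x^2 + 16y^2) dV = ∫_{0}^{2π} ∫_{0}^{2} ∫_{0}^{3} (16r^2) · r dz dr dθ.

Inner (z): 48r^3.
Middle (r from 0 to 2): 192.
Outer (θ): 384π.

Therefore the triple integral equals 384π.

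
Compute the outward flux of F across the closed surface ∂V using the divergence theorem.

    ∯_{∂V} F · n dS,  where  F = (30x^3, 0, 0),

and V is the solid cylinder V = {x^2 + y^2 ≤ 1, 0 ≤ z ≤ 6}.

By the divergence theorem,

    ∯_{∂V} F · n dS = ∭_V (∇ · F) dV.

Compute the divergence:
    ∇ · F = ∂F_x/∂x + ∂F_y/∂y + ∂F_z/∂z = 90x^2 + 0 + 0 = 90x^2.

In cylindrical coordinates, x = r cos(θ), y = r sin(θ), z = z, dV = r dr dθ dz, with 0 ≤ r ≤ 1, 0 ≤ θ ≤ 2π, 0 ≤ z ≤ 6.

The integrand, after substitution and multiplying by the volume element, becomes (90r^2cos(θ)^2) · r, so

    ∭_V (∇·F) dV = ∫_0^{2π} ∫_0^{1} ∫_0^{6} (90r^2cos(θ)^2) · r dz dr dθ.

Inner (z from 0 to 6): 540r^3cos(θ)^2.
Middle (r from 0 to 1): 135cos(θ)^2.
Outer (θ from 0 to 2π): 135π.

Therefore ∯_{∂V} F · n dS = 135π.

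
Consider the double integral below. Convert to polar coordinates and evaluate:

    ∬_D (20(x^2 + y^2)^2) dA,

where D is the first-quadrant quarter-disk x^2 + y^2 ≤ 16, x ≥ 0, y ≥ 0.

The region D is 0 ≤ r ≤ 4, 0 ≤ θ ≤ π/2 in polar coordinates, where x = r cos(θ), y = r sin(θ), and dA = r dr dθ.

Under the substitution, the integrand becomes 20r^4, so

    ∬_D (20(x^2 + y^2)^2) dA = ∫_{0}^{π/2} ∫_{0}^{4} (20r^4) · r dr dθ.

Inner integral (in r): ∫_{0}^{4} (20r^4) · r dr = 40960/3.

Outer integral (in θ): ∫_{0}^{π/2} (40960/3) dθ = 20480π/3.

Therefore ∬_D (20(x^2 + y^2)^2) dA = 20480π/3.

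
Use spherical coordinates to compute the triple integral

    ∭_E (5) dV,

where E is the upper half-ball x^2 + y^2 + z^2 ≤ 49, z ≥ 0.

In spherical coordinates, x = ρ sin(φ) cos(θ), y = ρ sin(φ) sin(θ), z = ρ cos(φ), and dV = ρ^2 sin(φ) dρ dφ dθ.

The integrand becomes 5, so

    ∭_E (5) dV = ∫_{0}^{2π} ∫_{0}^{π/2} ∫_{0}^{7} (5) · ρ^2 sin(φ) dρ dφ dθ.

Inner (ρ): 1715sin(φ)/3.
Middle (φ): 1715/3.
Outer (θ): 3430π/3.

Therefore the triple integral equals 3430π/3.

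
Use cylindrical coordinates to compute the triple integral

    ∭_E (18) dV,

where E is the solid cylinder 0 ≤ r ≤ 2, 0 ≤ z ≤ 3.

In cylindrical coordinates, x = r cos(θ), y = r sin(θ), z = z, and dV = r dr dθ dz.

The integrand becomes 18, so

    ∭_E (18) dV = ∫_{0}^{2π} ∫_{0}^{2} ∫_{0}^{3} (18) · r dz dr dθ.

Inner (z): 54r.
Middle (r from 0 to 2): 108.
Outer (θ): 216π.

Therefore the triple integral equals 216π.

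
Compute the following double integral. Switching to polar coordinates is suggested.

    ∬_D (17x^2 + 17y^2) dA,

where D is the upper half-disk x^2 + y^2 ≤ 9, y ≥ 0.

The region D is 0 ≤ r ≤ 3, 0 ≤ θ ≤ π in polar coordinates, where x = r cos(θ), y = r sin(θ), and dA = r dr dθ.

Under the substitution, the integrand becomes 17r^2, so

    ∬_D (17x^2 + 17y^2) dA = ∫_{0}^{π} ∫_{0}^{3} (17r^2) · r dr dθ.

Inner integral (in r): ∫_{0}^{3} (17r^2) · r dr = 1377/4.

Outer integral (in θ): ∫_{0}^{π} (1377/4) dθ = 1377π/4.

Therefore ∬_D (17x^2 + 17y^2) dA = 1377π/4.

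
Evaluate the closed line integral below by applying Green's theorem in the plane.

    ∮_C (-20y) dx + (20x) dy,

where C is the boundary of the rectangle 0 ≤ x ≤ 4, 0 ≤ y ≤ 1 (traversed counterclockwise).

Green's theorem converts the closed line integral into a double integral over the enclosed region D:

    ∮_C P dx + Q dy = ∬_D (∂Q/∂x - ∂P/∂y) dA.

Here P = -20y, Q = 20x, so

    ∂Q/∂x = 20,    ∂P/∂y = -20,
    ∂Q/∂x - ∂P/∂y = 40.

D is the region 0 ≤ x ≤ 4, 0 ≤ y ≤ 1. Evaluating the double integral:

    ∬_D (40) dA = ∫_0^{4} ∫_0^{1} (40) dy dx.

Inner (y from 0 to 1): 40.
Outer (x from 0 to 4): 160.

Therefore ∮_C P dx + Q dy = 160.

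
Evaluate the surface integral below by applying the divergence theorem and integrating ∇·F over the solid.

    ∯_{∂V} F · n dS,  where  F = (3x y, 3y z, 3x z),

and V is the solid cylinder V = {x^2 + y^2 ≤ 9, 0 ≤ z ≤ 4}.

By the divergence theorem,

    ∯_{∂V} F · n dS = ∭_V (∇ · F) dV.

Compute the divergence:
    ∇ · F = ∂F_x/∂x + ∂F_y/∂y + ∂F_z/∂z = 3y + 3z + 3x = 3x + 3y + 3z.

In cylindrical coordinates, x = r cos(θ), y = r sin(θ), z = z, dV = r dr dθ dz, with 0 ≤ r ≤ 3, 0 ≤ θ ≤ 2π, 0 ≤ z ≤ 4.

The integrand, after substitution and multiplying by the volume element, becomes (3sqrt(2)r sin(θ + π/4) + 3z) · r, so

    ∭_V (∇·F) dV = ∫_0^{2π} ∫_0^{3} ∫_0^{4} (3sqrt(2)r sin(θ + π/4) + 3z) · r dz dr dθ.

Inner (z from 0 to 4): 12r (sqrt(2)r sin(θ + π/4) + 2).
Middle (r from 0 to 3): 108sqrt(2)sin(θ + π/4) + 108.
Outer (θ from 0 to 2π): 216π.

Therefore ∯_{∂V} F · n dS = 216π.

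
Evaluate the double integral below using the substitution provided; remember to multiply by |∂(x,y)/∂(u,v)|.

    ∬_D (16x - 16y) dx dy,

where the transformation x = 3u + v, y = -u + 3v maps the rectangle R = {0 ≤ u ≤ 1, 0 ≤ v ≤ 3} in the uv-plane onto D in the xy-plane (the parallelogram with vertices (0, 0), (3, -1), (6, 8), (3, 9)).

Compute the Jacobian determinant of (x, y) with respect to (u, v):

    ∂(x,y)/∂(u,v) = | 3  1 | = (3)(3) - (1)(-1) = 10.
                   | -1  3 |

Its absolute value is |J| = 10 (the area scaling factor).

Substituting x = 3u + v, y = -u + 3v into the integrand,

    16x - 16y → 64u - 32v,

so the integral becomes

    ∬_R (64u - 32v) · |J| du dv = ∫_0^1 ∫_0^3 (640u - 320v) dv du.

Inner (v): 1920u - 1440.
Outer (u): -480.

Therefore ∬_D (16x - 16y) dx dy = -480.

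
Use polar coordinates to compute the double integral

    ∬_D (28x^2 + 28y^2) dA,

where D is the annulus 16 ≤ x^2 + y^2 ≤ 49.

The region D is 4 ≤ r ≤ 7, 0 ≤ θ ≤ 2π in polar coordinates, where x = r cos(θ), y = r sin(θ), and dA = r dr dθ.

Under the substitution, the integrand becomes 28r^2, so

    ∬_D (28x^2 + 28y^2) dA = ∫_{0}^{2π} ∫_{4}^{7} (28r^2) · r dr dθ.

Inner integral (in r): ∫_{4}^{7} (28r^2) · r dr = 15015.

Outer integral (in θ): ∫_{0}^{2π} (15015) dθ = 30030π.

Therefore ∬_D (28x^2 + 28y^2) dA = 30030π.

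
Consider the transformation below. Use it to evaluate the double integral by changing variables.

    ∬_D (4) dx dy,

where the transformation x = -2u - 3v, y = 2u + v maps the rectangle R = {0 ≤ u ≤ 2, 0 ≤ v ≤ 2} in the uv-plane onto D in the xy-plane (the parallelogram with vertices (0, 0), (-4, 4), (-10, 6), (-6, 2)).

Compute the Jacobian determinant of (x, y) with respect to (u, v):

    ∂(x,y)/∂(u,v) = | -2  -3 | = (-2)(1) - (-3)(2) = 4.
                   | 2  1 |

Its absolute value is |J| = 4 (the area scaling factor).

Substituting x = -2u - 3v, y = 2u + v into the integrand,

    4 → 4,

so the integral becomes

    ∬_R (4) · |J| du dv = ∫_0^2 ∫_0^2 (16) dv du.

Inner (v): 32.
Outer (u): 64.

Therefore ∬_D (4) dx dy = 64.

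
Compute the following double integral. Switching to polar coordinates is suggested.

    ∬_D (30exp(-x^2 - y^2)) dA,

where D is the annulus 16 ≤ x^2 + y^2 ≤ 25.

The region D is 4 ≤ r ≤ 5, 0 ≤ θ ≤ 2π in polar coordinates, where x = r cos(θ), y = r sin(θ), and dA = r dr dθ.

Under the substitution, the integrand becomes 30exp(-r^2), so

    ∬_D (30exp(-x^2 - y^2)) dA = ∫_{0}^{2π} ∫_{4}^{5} (30exp(-r^2)) · r dr dθ.

Inner integral (in r): ∫_{4}^{5} (30exp(-r^2)) · r dr = -(15 - 15exp(9))exp(-25).

Outer integral (in θ): ∫_{0}^{2π} (-(15 - 15exp(9))exp(-25)) dθ = -30π (1 - exp(9))exp(-25).

Therefore ∬_D (30exp(-x^2 - y^2)) dA = -30π (1 - exp(9))exp(-25).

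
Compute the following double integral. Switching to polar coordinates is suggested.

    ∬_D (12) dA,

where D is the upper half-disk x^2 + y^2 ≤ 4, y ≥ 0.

The region D is 0 ≤ r ≤ 2, 0 ≤ θ ≤ π in polar coordinates, where x = r cos(θ), y = r sin(θ), and dA = r dr dθ.

Under the substitution, the integrand becomes 12, so

    ∬_D (12) dA = ∫_{0}^{π} ∫_{0}^{2} (12) · r dr dθ.

Inner integral (in r): ∫_{0}^{2} (12) · r dr = 24.

Outer integral (in θ): ∫_{0}^{π} (24) dθ = 24π.

Therefore ∬_D (12) dA = 24π.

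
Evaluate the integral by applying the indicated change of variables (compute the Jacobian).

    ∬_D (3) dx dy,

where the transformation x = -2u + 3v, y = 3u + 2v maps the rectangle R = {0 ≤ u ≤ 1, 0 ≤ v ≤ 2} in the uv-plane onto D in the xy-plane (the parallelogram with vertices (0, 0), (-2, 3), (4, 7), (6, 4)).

Compute the Jacobian determinant of (x, y) with respect to (u, v):

    ∂(x,y)/∂(u,v) = | -2  3 | = (-2)(2) - (3)(3) = -13.
                   | 3  2 |

Its absolute value is |J| = 13 (the area scaling factor).

Substituting x = -2u + 3v, y = 3u + 2v into the integrand,

    3 → 3,

so the integral becomes

    ∬_R (3) · |J| du dv = ∫_0^1 ∫_0^2 (39) dv du.

Inner (v): 78.
Outer (u): 78.

Therefore ∬_D (3) dx dy = 78.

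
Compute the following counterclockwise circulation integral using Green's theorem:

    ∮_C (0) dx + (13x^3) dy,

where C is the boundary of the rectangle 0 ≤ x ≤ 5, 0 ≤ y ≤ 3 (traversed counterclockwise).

Green's theorem converts the closed line integral into a double integral over the enclosed region D:

    ∮_C P dx + Q dy = ∬_D (∂Q/∂x - ∂P/∂y) dA.

Here P = 0, Q = 13x^3, so

    ∂Q/∂x = 39x^2,    ∂P/∂y = 0,
    ∂Q/∂x - ∂P/∂y = 39x^2.

D is the region 0 ≤ x ≤ 5, 0 ≤ y ≤ 3. Evaluating the double integral:

    ∬_D (39x^2) dA = ∫_0^{5} ∫_0^{3} (39x^2) dy dx.

Inner (y from 0 to 3): 117x^2.
Outer (x from 0 to 5): 4875.

Therefore ∮_C P dx + Q dy = 4875.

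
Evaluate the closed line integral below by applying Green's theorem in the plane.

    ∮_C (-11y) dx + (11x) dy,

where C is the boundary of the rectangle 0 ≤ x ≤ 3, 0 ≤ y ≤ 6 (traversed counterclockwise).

Green's theorem converts the closed line integral into a double integral over the enclosed region D:

    ∮_C P dx + Q dy = ∬_D (∂Q/∂x - ∂P/∂y) dA.

Here P = -11y, Q = 11x, so

    ∂Q/∂x = 11,    ∂P/∂y = -11,
    ∂Q/∂x - ∂P/∂y = 22.

D is the region 0 ≤ x ≤ 3, 0 ≤ y ≤ 6. Evaluating the double integral:

    ∬_D (22) dA = ∫_0^{3} ∫_0^{6} (22) dy dx.

Inner (y from 0 to 6): 132.
Outer (x from 0 to 3): 396.

Therefore ∮_C P dx + Q dy = 396.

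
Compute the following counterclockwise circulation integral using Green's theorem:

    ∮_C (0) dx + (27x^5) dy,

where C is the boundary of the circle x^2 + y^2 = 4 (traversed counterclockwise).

Green's theorem converts the closed line integral into a double integral over the enclosed region D:

    ∮_C P dx + Q dy = ∬_D (∂Q/∂x - ∂P/∂y) dA.

Here P = 0, Q = 27x^5, so

    ∂Q/∂x = 135x^4,    ∂P/∂y = 0,
    ∂Q/∂x - ∂P/∂y = 135x^4.

D is the region x^2 + y^2 ≤ 4. Evaluating the double integral:

In polar coordinates (x = r cos θ, y = r sin θ, dA = r dr dθ) the integrand becomes 135r^4cos(θ)^4, so

    ∬_D (135x^4) dA = ∫_0^{2π} ∫_0^{2} (135r^4cos(θ)^4) · r dr dθ.

Inner (r from 0 to 2): 1440cos(θ)^4.
Outer (θ from 0 to 2π): 1080π.

Therefore ∮_C P dx + Q dy = 1080π.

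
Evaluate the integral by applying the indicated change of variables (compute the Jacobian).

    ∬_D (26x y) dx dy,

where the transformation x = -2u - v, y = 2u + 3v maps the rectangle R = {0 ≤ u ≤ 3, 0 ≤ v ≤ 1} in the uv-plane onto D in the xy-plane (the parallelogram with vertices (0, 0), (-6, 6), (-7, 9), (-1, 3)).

Compute the Jacobian determinant of (x, y) with respect to (u, v):

    ∂(x,y)/∂(u,v) = | -2  -1 | = (-2)(3) - (-1)(2) = -4.
                   | 2  3 |

Its absolute value is |J| = 4 (the area scaling factor).

Substituting x = -2u - v, y = 2u + 3v into the integrand,

    26x y → -104u^2 - 208u v - 78v^2,

so the integral becomes

    ∬_R (-104u^2 - 208u v - 78v^2) · |J| du dv = ∫_0^3 ∫_0^1 (-416u^2 - 832u v - 312v^2) dv du.

Inner (v): -416u^2 - 416u - 104.
Outer (u): -5928.

Therefore ∬_D (26x y) dx dy = -5928.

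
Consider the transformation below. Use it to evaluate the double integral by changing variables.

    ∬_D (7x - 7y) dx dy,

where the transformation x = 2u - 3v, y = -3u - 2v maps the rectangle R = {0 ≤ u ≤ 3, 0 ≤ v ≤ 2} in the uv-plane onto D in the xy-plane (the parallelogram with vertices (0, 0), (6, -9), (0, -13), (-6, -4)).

Compute the Jacobian determinant of (x, y) with respect to (u, v):

    ∂(x,y)/∂(u,v) = | 2  -3 | = (2)(-2) - (-3)(-3) = -13.
                   | -3  -2 |

Its absolute value is |J| = 13 (the area scaling factor).

Substituting x = 2u - 3v, y = -3u - 2v into the integrand,

    7x - 7y → 35u - 7v,

so the integral becomes

    ∬_R (35u - 7v) · |J| du dv = ∫_0^3 ∫_0^2 (455u - 91v) dv du.

Inner (v): 910u - 182.
Outer (u): 3549.

Therefore ∬_D (7x - 7y) dx dy = 3549.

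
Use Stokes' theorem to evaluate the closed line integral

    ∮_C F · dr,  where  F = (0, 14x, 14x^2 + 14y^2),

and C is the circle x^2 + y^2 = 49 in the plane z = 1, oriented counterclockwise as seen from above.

Let S be the flat disk x^2 + y^2 ≤ 49 in the plane z = 1, with upward unit normal n̂ = ẑ. By Stokes' theorem,

    ∮_C F · dr = ∬_S (∇ × F) · n̂ dS = ∬_D (curl F)_z dA,

where D is the disk x^2 + y^2 ≤ 49.

Compute the curl of F = (0, 14x, 14x^2 + 14y^2):
    (∇ × F)_x = ∂F_z/∂y - ∂F_y/∂z = 28y,
    (∇ × F)_y = ∂F_x/∂z - ∂F_z/∂x = -28x,
    (∇ × F)_z = ∂F_y/∂x - ∂F_x/∂y = 14.

On z = 1, (curl F)_z = 14.

Convert to polar (x = r cos θ, y = r sin θ, dA = r dr dθ); the integrand becomes 14, so

    ∬_D (curl F)_z dA = ∫_0^{2π} ∫_0^{7} (14) · r dr dθ.

Inner (r from 0 to 7): 343.
Outer (θ from 0 to 2π): 686π.

Therefore ∮_C F · dr = 686π.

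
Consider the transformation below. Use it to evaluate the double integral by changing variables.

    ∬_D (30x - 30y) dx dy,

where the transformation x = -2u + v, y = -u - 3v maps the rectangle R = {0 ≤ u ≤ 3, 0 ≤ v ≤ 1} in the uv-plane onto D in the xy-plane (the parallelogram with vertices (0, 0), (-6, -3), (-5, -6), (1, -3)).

Compute the Jacobian determinant of (x, y) with respect to (u, v):

    ∂(x,y)/∂(u,v) = | -2  1 | = (-2)(-3) - (1)(-1) = 7.
                   | -1  -3 |

Its absolute value is |J| = 7 (the area scaling factor).

Substituting x = -2u + v, y = -u - 3v into the integrand,

    30x - 30y → -30u + 120v,

so the integral becomes

    ∬_R (-30u + 120v) · |J| du dv = ∫_0^3 ∫_0^1 (-210u + 840v) dv du.

Inner (v): 420 - 210u.
Outer (u): 315.

Therefore ∬_D (30x - 30y) dx dy = 315.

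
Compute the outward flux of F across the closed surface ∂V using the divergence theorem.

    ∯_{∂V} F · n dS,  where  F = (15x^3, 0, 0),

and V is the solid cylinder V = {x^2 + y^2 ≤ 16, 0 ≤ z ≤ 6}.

By the divergence theorem,

    ∯_{∂V} F · n dS = ∭_V (∇ · F) dV.

Compute the divergence:
    ∇ · F = ∂F_x/∂x + ∂F_y/∂y + ∂F_z/∂z = 45x^2 + 0 + 0 = 45x^2.

In cylindrical coordinates, x = r cos(θ), y = r sin(θ), z = z, dV = r dr dθ dz, with 0 ≤ r ≤ 4, 0 ≤ θ ≤ 2π, 0 ≤ z ≤ 6.

The integrand, after substitution and multiplying by the volume element, becomes (45r^2cos(θ)^2) · r, so

    ∭_V (∇·F) dV = ∫_0^{2π} ∫_0^{4} ∫_0^{6} (45r^2cos(θ)^2) · r dz dr dθ.

Inner (z from 0 to 6): 270r^3cos(θ)^2.
Middle (r from 0 to 4): 17280cos(θ)^2.
Outer (θ from 0 to 2π): 17280π.

Therefore ∯_{∂V} F · n dS = 17280π.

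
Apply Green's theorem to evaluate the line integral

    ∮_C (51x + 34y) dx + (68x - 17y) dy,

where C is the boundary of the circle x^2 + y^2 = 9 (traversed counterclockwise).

Green's theorem converts the closed line integral into a double integral over the enclosed region D:

    ∮_C P dx + Q dy = ∬_D (∂Q/∂x - ∂P/∂y) dA.

Here P = 51x + 34y, Q = 68x - 17y, so

    ∂Q/∂x = 68,    ∂P/∂y = 34,
    ∂Q/∂x - ∂P/∂y = 34.

D is the region x^2 + y^2 ≤ 9. Evaluating the double integral:

In polar coordinates (x = r cos θ, y = r sin θ, dA = r dr dθ) the integrand becomes 34, so

    ∬_D (34) dA = ∫_0^{2π} ∫_0^{3} (34) · r dr dθ.

Inner (r from 0 to 3): 153.
Outer (θ from 0 to 2π): 306π.

Therefore ∮_C P dx + Q dy = 306π.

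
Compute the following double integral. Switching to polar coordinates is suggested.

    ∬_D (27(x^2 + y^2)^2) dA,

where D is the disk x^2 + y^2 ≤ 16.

The region D is 0 ≤ r ≤ 4, 0 ≤ θ ≤ 2π in polar coordinates, where x = r cos(θ), y = r sin(θ), and dA = r dr dθ.

Under the substitution, the integrand becomes 27r^4, so

    ∬_D (27(x^2 + y^2)^2) dA = ∫_{0}^{2π} ∫_{0}^{4} (27r^4) · r dr dθ.

Inner integral (in r): ∫_{0}^{4} (27r^4) · r dr = 18432.

Outer integral (in θ): ∫_{0}^{2π} (18432) dθ = 36864π.

Therefore ∬_D (27(x^2 + y^2)^2) dA = 36864π.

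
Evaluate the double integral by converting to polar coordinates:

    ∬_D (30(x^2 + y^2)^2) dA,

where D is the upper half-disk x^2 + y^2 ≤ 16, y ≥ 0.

The region D is 0 ≤ r ≤ 4, 0 ≤ θ ≤ π in polar coordinates, where x = r cos(θ), y = r sin(θ), and dA = r dr dθ.

Under the substitution, the integrand becomes 30r^4, so

    ∬_D (30(x^2 + y^2)^2) dA = ∫_{0}^{π} ∫_{0}^{4} (30r^4) · r dr dθ.

Inner integral (in r): ∫_{0}^{4} (30r^4) · r dr = 20480.

Outer integral (in θ): ∫_{0}^{π} (20480) dθ = 20480π.

Therefore ∬_D (30(x^2 + y^2)^2) dA = 20480π.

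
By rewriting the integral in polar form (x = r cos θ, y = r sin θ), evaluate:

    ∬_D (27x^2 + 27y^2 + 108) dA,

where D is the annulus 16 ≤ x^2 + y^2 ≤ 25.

The region D is 4 ≤ r ≤ 5, 0 ≤ θ ≤ 2π in polar coordinates, where x = r cos(θ), y = r sin(θ), and dA = r dr dθ.

Under the substitution, the integrand becomes 27r^2 + 108, so

    ∬_D (27x^2 + 27y^2 + 108) dA = ∫_{0}^{2π} ∫_{4}^{5} (27r^2 + 108) · r dr dθ.

Inner integral (in r): ∫_{4}^{5} (27r^2 + 108) · r dr = 11907/4.

Outer integral (in θ): ∫_{0}^{2π} (11907/4) dθ = 11907π/2.

Therefore ∬_D (27x^2 + 27y^2 + 108) dA = 11907π/2.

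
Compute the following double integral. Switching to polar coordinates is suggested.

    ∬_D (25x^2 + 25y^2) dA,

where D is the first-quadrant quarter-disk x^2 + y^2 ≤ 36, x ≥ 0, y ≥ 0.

The region D is 0 ≤ r ≤ 6, 0 ≤ θ ≤ π/2 in polar coordinates, where x = r cos(θ), y = r sin(θ), and dA = r dr dθ.

Under the substitution, the integrand becomes 25r^2, so

    ∬_D (25x^2 + 25y^2) dA = ∫_{0}^{π/2} ∫_{0}^{6} (25r^2) · r dr dθ.

Inner integral (in r): ∫_{0}^{6} (25r^2) · r dr = 8100.

Outer integral (in θ): ∫_{0}^{π/2} (8100) dθ = 4050π.

Therefore ∬_D (25x^2 + 25y^2) dA = 4050π.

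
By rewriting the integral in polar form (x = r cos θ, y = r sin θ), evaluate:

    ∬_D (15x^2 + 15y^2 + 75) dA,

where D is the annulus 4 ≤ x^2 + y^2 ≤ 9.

The region D is 2 ≤ r ≤ 3, 0 ≤ θ ≤ 2π in polar coordinates, where x = r cos(θ), y = r sin(θ), and dA = r dr dθ.

Under the substitution, the integrand becomes 15r^2 + 75, so

    ∬_D (15x^2 + 15y^2 + 75) dA = ∫_{0}^{2π} ∫_{2}^{3} (15r^2 + 75) · r dr dθ.

Inner integral (in r): ∫_{2}^{3} (15r^2 + 75) · r dr = 1725/4.

Outer integral (in θ): ∫_{0}^{2π} (1725/4) dθ = 1725π/2.

Therefore ∬_D (15x^2 + 15y^2 + 75) dA = 1725π/2.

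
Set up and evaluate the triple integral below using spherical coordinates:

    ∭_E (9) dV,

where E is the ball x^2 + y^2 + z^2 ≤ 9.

In spherical coordinates, x = ρ sin(φ) cos(θ), y = ρ sin(φ) sin(θ), z = ρ cos(φ), and dV = ρ^2 sin(φ) dρ dφ dθ.

The integrand becomes 9, so

    ∭_E (9) dV = ∫_{0}^{2π} ∫_{0}^{π} ∫_{0}^{3} (9) · ρ^2 sin(φ) dρ dφ dθ.

Inner (ρ): 81sin(φ).
Middle (φ): 162.
Outer (θ): 324π.

Therefore the triple integral equals 324π.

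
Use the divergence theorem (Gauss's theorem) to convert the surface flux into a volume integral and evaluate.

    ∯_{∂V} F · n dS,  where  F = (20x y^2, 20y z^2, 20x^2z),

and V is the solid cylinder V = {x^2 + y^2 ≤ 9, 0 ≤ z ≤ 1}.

By the divergence theorem,

    ∯_{∂V} F · n dS = ∭_V (∇ · F) dV.

Compute the divergence:
    ∇ · F = ∂F_x/∂x + ∂F_y/∂y + ∂F_z/∂z = 20y^2 + 20z^2 + 20x^2 = 20x^2 + 20y^2 + 20z^2.

In cylindrical coordinates, x = r cos(θ), y = r sin(θ), z = z, dV = r dr dθ dz, with 0 ≤ r ≤ 3, 0 ≤ θ ≤ 2π, 0 ≤ z ≤ 1.

The integrand, after substitution and multiplying by the volume element, becomes (20r^2 + 20z^2) · r, so

    ∭_V (∇·F) dV = ∫_0^{2π} ∫_0^{3} ∫_0^{1} (20r^2 + 20z^2) · r dz dr dθ.

Inner (z from 0 to 1): 20r (r^2 + 1/3).
Middle (r from 0 to 3): 435.
Outer (θ from 0 to 2π): 870π.

Therefore ∯_{∂V} F · n dS = 870π.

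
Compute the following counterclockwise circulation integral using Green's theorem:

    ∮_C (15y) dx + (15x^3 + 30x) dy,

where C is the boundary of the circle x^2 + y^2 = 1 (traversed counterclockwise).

Green's theorem converts the closed line integral into a double integral over the enclosed region D:

    ∮_C P dx + Q dy = ∬_D (∂Q/∂x - ∂P/∂y) dA.

Here P = 15y, Q = 15x^3 + 30x, so

    ∂Q/∂x = 45x^2 + 30,    ∂P/∂y = 15,
    ∂Q/∂x - ∂P/∂y = 45x^2 + 15.

D is the region x^2 + y^2 ≤ 1. Evaluating the double integral:

In polar coordinates (x = r cos θ, y = r sin θ, dA = r dr dθ) the integrand becomes 45r^2cos(θ)^2 + 15, so

    ∬_D (45x^2 + 15) dA = ∫_0^{2π} ∫_0^{1} (45r^2cos(θ)^2 + 15) · r dr dθ.

Inner (r from 0 to 1): 45cos(θ)^2/4 + 15/2.
Outer (θ from 0 to 2π): 105π/4.

Therefore ∮_C P dx + Q dy = 105π/4.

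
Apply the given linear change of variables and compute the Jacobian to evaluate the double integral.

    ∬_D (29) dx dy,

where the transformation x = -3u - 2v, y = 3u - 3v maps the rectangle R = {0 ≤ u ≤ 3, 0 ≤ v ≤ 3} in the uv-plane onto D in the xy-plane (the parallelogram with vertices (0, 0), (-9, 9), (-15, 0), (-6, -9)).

Compute the Jacobian determinant of (x, y) with respect to (u, v):

    ∂(x,y)/∂(u,v) = | -3  -2 | = (-3)(-3) - (-2)(3) = 15.
                   | 3  -3 |

Its absolute value is |J| = 15 (the area scaling factor).

Substituting x = -3u - 2v, y = 3u - 3v into the integrand,

    29 → 29,

so the integral becomes

    ∬_R (29) · |J| du dv = ∫_0^3 ∫_0^3 (435) dv du.

Inner (v): 1305.
Outer (u): 3915.

Therefore ∬_D (29) dx dy = 3915.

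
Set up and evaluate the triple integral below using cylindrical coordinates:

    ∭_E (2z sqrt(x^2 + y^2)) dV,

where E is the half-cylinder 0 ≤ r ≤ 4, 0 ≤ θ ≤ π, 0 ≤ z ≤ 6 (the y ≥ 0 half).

In cylindrical coordinates, x = r cos(θ), y = r sin(θ), z = z, and dV = r dr dθ dz.

The integrand becomes 2r z, so

    ∭_E (2z sqrt(x^2 + y^2)) dV = ∫_{0}^{π} ∫_{0}^{4} ∫_{0}^{6} (2r z) · r dz dr dθ.

Inner (z): 36r^2.
Middle (r from 0 to 4): 768.
Outer (θ): 768π.

Therefore the triple integral equals 768π.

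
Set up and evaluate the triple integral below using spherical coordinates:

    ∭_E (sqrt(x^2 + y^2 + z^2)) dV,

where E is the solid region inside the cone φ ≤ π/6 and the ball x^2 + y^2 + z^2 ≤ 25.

In spherical coordinates, x = ρ sin(φ) cos(θ), y = ρ sin(φ) sin(θ), z = ρ cos(φ), and dV = ρ^2 sin(φ) dρ dφ dθ.

The integrand becomes ρ, so

    ∭_E (sqrt(x^2 + y^2 + z^2)) dV = ∫_{0}^{2π} ∫_{0}^{π/6} ∫_{0}^{5} (ρ) · ρ^2 sin(φ) dρ dφ dθ.

Inner (ρ): 625sin(φ)/4.
Middle (φ): 625/4 - 625sqrt(3)/8.
Outer (θ): 625π (2 - sqrt(3))/4.

Therefore the triple integral equals 625π (2 - sqrt(3))/4.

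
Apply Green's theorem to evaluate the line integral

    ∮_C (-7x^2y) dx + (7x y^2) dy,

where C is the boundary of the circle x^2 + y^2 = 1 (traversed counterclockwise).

Green's theorem converts the closed line integral into a double integral over the enclosed region D:

    ∮_C P dx + Q dy = ∬_D (∂Q/∂x - ∂P/∂y) dA.

Here P = -7x^2y, Q = 7x y^2, so

    ∂Q/∂x = 7y^2,    ∂P/∂y = -7x^2,
    ∂Q/∂x - ∂P/∂y = 7x^2 + 7y^2.

D is the region x^2 + y^2 ≤ 1. Evaluating the double integral:

In polar coordinates (x = r cos θ, y = r sin θ, dA = r dr dθ) the integrand becomes 7r^2, so

    ∬_D (7x^2 + 7y^2) dA = ∫_0^{2π} ∫_0^{1} (7r^2) · r dr dθ.

Inner (r from 0 to 1): 7/4.
Outer (θ from 0 to 2π): 7π/2.

Therefore ∮_C P dx + Q dy = 7π/2.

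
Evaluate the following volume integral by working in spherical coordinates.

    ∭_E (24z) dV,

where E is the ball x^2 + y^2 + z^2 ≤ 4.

In spherical coordinates, x = ρ sin(φ) cos(θ), y = ρ sin(φ) sin(θ), z = ρ cos(φ), and dV = ρ^2 sin(φ) dρ dφ dθ.

The integrand becomes 24ρ cos(φ), so

    ∭_E (24z) dV = ∫_{0}^{2π} ∫_{0}^{π} ∫_{0}^{2} (24ρ cos(φ)) · ρ^2 sin(φ) dρ dφ dθ.

Inner (ρ): 48sin(2φ).
Middle (φ): 0.
Outer (θ): 0.

Therefore the triple integral equals 0.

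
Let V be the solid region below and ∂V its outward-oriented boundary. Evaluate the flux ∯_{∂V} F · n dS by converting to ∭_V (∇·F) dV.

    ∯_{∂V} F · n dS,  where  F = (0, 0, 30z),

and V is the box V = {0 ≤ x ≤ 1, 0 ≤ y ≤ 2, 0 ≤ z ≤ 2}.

By the divergence theorem,

    ∯_{∂V} F · n dS = ∭_V (∇ · F) dV.

Compute the divergence:
    ∇ · F = ∂F_x/∂x + ∂F_y/∂y + ∂F_z/∂z = 0 + 0 + 30 = 30.

V is a rectangular box, so dV = dx dy dz with 0 ≤ x ≤ 1, 0 ≤ y ≤ 2, 0 ≤ z ≤ 2.

Integrate (30) over V as an iterated integral:

    ∭_V (∇·F) dV = ∫_0^{1} ∫_0^{2} ∫_0^{2} (30) dz dy dx.

Inner (z from 0 to 2): 60.
Middle (y from 0 to 2): 120.
Outer (x from 0 to 1): 120.

Therefore ∯_{∂V} F · n dS = 120.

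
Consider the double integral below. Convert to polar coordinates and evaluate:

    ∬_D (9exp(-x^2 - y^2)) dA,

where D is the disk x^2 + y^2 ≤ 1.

The region D is 0 ≤ r ≤ 1, 0 ≤ θ ≤ 2π in polar coordinates, where x = r cos(θ), y = r sin(θ), and dA = r dr dθ.

Under the substitution, the integrand becomes 9exp(-r^2), so

    ∬_D (9exp(-x^2 - y^2)) dA = ∫_{0}^{2π} ∫_{0}^{1} (9exp(-r^2)) · r dr dθ.

Inner integral (in r): ∫_{0}^{1} (9exp(-r^2)) · r dr = 9/2 - 9exp(-1)/2.

Outer integral (in θ): ∫_{0}^{2π} (9/2 - 9exp(-1)/2) dθ = -9π exp(-1) + 9π.

Therefore ∬_D (9exp(-x^2 - y^2)) dA = -9π exp(-1) + 9π.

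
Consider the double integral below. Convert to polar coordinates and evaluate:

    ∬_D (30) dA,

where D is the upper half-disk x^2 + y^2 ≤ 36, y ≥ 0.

The region D is 0 ≤ r ≤ 6, 0 ≤ θ ≤ π in polar coordinates, where x = r cos(θ), y = r sin(θ), and dA = r dr dθ.

Under the substitution, the integrand becomes 30, so

    ∬_D (30) dA = ∫_{0}^{π} ∫_{0}^{6} (30) · r dr dθ.

Inner integral (in r): ∫_{0}^{6} (30) · r dr = 540.

Outer integral (in θ): ∫_{0}^{π} (540) dθ = 540π.

Therefore ∬_D (30) dA = 540π.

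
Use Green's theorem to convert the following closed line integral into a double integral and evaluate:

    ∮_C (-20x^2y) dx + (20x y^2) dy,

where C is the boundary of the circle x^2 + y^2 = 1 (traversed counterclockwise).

Green's theorem converts the closed line integral into a double integral over the enclosed region D:

    ∮_C P dx + Q dy = ∬_D (∂Q/∂x - ∂P/∂y) dA.

Here P = -20x^2y, Q = 20x y^2, so

    ∂Q/∂x = 20y^2,    ∂P/∂y = -20x^2,
    ∂Q/∂x - ∂P/∂y = 20x^2 + 20y^2.

D is the region x^2 + y^2 ≤ 1. Evaluating the double integral:

In polar coordinates (x = r cos θ, y = r sin θ, dA = r dr dθ) the integrand becomes 20r^2, so

    ∬_D (20x^2 + 20y^2) dA = ∫_0^{2π} ∫_0^{1} (20r^2) · r dr dθ.

Inner (r from 0 to 1): 5.
Outer (θ from 0 to 2π): 10π.

Therefore ∮_C P dx + Q dy = 10π.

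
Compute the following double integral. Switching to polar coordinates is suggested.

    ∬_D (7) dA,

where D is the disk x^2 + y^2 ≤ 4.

The region D is 0 ≤ r ≤ 2, 0 ≤ θ ≤ 2π in polar coordinates, where x = r cos(θ), y = r sin(θ), and dA = r dr dθ.

Under the substitution, the integrand becomes 7, so

    ∬_D (7) dA = ∫_{0}^{2π} ∫_{0}^{2} (7) · r dr dθ.

Inner integral (in r): ∫_{0}^{2} (7) · r dr = 14.

Outer integral (in θ): ∫_{0}^{2π} (14) dθ = 28π.

Therefore ∬_D (7) dA = 28π.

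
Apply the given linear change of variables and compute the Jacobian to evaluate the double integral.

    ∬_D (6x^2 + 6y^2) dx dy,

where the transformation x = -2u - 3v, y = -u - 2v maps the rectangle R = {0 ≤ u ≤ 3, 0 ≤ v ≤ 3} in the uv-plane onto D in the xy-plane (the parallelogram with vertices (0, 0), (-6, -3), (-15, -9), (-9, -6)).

Compute the Jacobian determinant of (x, y) with respect to (u, v):

    ∂(x,y)/∂(u,v) = | -2  -3 | = (-2)(-2) - (-3)(-1) = 1.
                   | -1  -2 |

Its absolute value is |J| = 1 (the area scaling factor).

Substituting x = -2u - 3v, y = -u - 2v into the integrand,

    6x^2 + 6y^2 → 30u^2 + 96u v + 78v^2,

so the integral becomes

    ∬_R (30u^2 + 96u v + 78v^2) · |J| du dv = ∫_0^3 ∫_0^3 (30u^2 + 96u v + 78v^2) dv du.

Inner (v): 90u^2 + 432u + 702.
Outer (u): 4860.

Therefore ∬_D (6x^2 + 6y^2) dx dy = 4860.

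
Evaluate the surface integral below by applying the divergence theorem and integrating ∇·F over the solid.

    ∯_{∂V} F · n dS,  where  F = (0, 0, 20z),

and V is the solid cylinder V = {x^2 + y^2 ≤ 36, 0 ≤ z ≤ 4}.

By the divergence theorem,

    ∯_{∂V} F · n dS = ∭_V (∇ · F) dV.

Compute the divergence:
    ∇ · F = ∂F_x/∂x + ∂F_y/∂y + ∂F_z/∂z = 0 + 0 + 20 = 20.

In cylindrical coordinates, x = r cos(θ), y = r sin(θ), z = z, dV = r dr dθ dz, with 0 ≤ r ≤ 6, 0 ≤ θ ≤ 2π, 0 ≤ z ≤ 4.

The integrand, after substitution and multiplying by the volume element, becomes (20) · r, so

    ∭_V (∇·F) dV = ∫_0^{2π} ∫_0^{6} ∫_0^{4} (20) · r dz dr dθ.

Inner (z from 0 to 4): 80r.
Middle (r from 0 to 6): 1440.
Outer (θ from 0 to 2π): 2880π.

Therefore ∯_{∂V} F · n dS = 2880π.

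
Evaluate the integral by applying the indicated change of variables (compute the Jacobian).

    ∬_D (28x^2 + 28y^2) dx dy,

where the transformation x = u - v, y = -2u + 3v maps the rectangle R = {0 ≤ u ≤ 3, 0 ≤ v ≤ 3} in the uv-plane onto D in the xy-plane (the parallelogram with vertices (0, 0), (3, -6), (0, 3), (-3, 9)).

Compute the Jacobian determinant of (x, y) with respect to (u, v):

    ∂(x,y)/∂(u,v) = | 1  -1 | = (1)(3) - (-1)(-2) = 1.
                   | -2  3 |

Its absolute value is |J| = 1 (the area scaling factor).

Substituting x = u - v, y = -2u + 3v into the integrand,

    28x^2 + 28y^2 → 140u^2 - 392u v + 280v^2,

so the integral becomes

    ∬_R (140u^2 - 392u v + 280v^2) · |J| du dv = ∫_0^3 ∫_0^3 (140u^2 - 392u v + 280v^2) dv du.

Inner (v): 420u^2 - 1764u + 2520.
Outer (u): 3402.

Therefore ∬_D (28x^2 + 28y^2) dx dy = 3402.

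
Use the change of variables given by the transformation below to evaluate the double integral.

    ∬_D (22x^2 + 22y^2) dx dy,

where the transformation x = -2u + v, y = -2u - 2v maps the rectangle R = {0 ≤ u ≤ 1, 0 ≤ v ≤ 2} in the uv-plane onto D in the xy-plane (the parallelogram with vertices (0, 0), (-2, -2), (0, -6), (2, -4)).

Compute the Jacobian determinant of (x, y) with respect to (u, v):

    ∂(x,y)/∂(u,v) = | -2  1 | = (-2)(-2) - (1)(-2) = 6.
                   | -2  -2 |

Its absolute value is |J| = 6 (the area scaling factor).

Substituting x = -2u + v, y = -2u - 2v into the integrand,

    22x^2 + 22y^2 → 176u^2 + 88u v + 110v^2,

so the integral becomes

    ∬_R (176u^2 + 88u v + 110v^2) · |J| du dv = ∫_0^1 ∫_0^2 (1056u^2 + 528u v + 660v^2) dv du.

Inner (v): 2112u^2 + 1056u + 1760.
Outer (u): 2992.

Therefore ∬_D (22x^2 + 22y^2) dx dy = 2992.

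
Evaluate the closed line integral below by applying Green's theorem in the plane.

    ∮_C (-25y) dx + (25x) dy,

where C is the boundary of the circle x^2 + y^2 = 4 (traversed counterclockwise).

Green's theorem converts the closed line integral into a double integral over the enclosed region D:

    ∮_C P dx + Q dy = ∬_D (∂Q/∂x - ∂P/∂y) dA.

Here P = -25y, Q = 25x, so

    ∂Q/∂x = 25,    ∂P/∂y = -25,
    ∂Q/∂x - ∂P/∂y = 50.

D is the region x^2 + y^2 ≤ 4. Evaluating the double integral:

In polar coordinates (x = r cos θ, y = r sin θ, dA = r dr dθ) the integrand becomes 50, so

    ∬_D (50) dA = ∫_0^{2π} ∫_0^{2} (50) · r dr dθ.

Inner (r from 0 to 2): 100.
Outer (θ from 0 to 2π): 200π.

Therefore ∮_C P dx + Q dy = 200π.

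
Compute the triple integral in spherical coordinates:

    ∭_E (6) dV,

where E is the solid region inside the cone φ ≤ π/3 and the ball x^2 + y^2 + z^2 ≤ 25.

In spherical coordinates, x = ρ sin(φ) cos(θ), y = ρ sin(φ) sin(θ), z = ρ cos(φ), and dV = ρ^2 sin(φ) dρ dφ dθ.

The integrand becomes 6, so

    ∭_E (6) dV = ∫_{0}^{2π} ∫_{0}^{π/3} ∫_{0}^{5} (6) · ρ^2 sin(φ) dρ dφ dθ.

Inner (ρ): 250sin(φ).
Middle (φ): 125.
Outer (θ): 250π.

Therefore the triple integral equals 250π.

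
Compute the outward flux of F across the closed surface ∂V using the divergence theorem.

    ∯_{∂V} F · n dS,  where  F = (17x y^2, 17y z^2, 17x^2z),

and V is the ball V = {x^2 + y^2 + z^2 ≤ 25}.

By the divergence theorem,

    ∯_{∂V} F · n dS = ∭_V (∇ · F) dV.

Compute the divergence:
    ∇ · F = ∂F_x/∂x + ∂F_y/∂y + ∂F_z/∂z = 17y^2 + 17z^2 + 17x^2 = 17x^2 + 17y^2 + 17z^2.

In spherical coordinates, x = ρ sin(φ) cos(θ), y = ρ sin(φ) sin(θ), z = ρ cos(φ), dV = ρ^2 sin(φ) dρ dφ dθ, with 0 ≤ ρ ≤ 5, 0 ≤ φ ≤ π, 0 ≤ θ ≤ 2π.

The integrand, after substitution and multiplying by the volume element, becomes (17ρ^2) · ρ^2 sin(φ), so

    ∭_V (∇·F) dV = ∫_0^{2π} ∫_0^{π} ∫_0^{5} (17ρ^2) · ρ^2 sin(φ) dρ dφ dθ.

Inner (ρ from 0 to 5): 10625sin(φ).
Middle (φ from 0 to π): 21250.
Outer (θ from 0 to 2π): 42500π.

Therefore ∯_{∂V} F · n dS = 42500π.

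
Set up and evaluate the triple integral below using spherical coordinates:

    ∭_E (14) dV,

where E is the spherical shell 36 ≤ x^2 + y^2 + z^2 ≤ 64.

In spherical coordinates, x = ρ sin(φ) cos(θ), y = ρ sin(φ) sin(θ), z = ρ cos(φ), and dV = ρ^2 sin(φ) dρ dφ dθ.

The integrand becomes 14, so

    ∭_E (14) dV = ∫_{0}^{2π} ∫_{0}^{π} ∫_{6}^{8} (14) · ρ^2 sin(φ) dρ dφ dθ.

Inner (ρ): 4144sin(φ)/3.
Middle (φ): 8288/3.
Outer (θ): 16576π/3.

Therefore the triple integral equals 16576π/3.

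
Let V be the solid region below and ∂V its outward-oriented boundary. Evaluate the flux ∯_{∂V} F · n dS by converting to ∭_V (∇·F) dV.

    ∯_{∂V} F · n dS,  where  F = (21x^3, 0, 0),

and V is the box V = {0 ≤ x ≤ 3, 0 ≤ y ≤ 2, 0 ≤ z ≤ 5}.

By the divergence theorem,

    ∯_{∂V} F · n dS = ∭_V (∇ · F) dV.

Compute the divergence:
    ∇ · F = ∂F_x/∂x + ∂F_y/∂y + ∂F_z/∂z = 63x^2 + 0 + 0 = 63x^2.

V is a rectangular box, so dV = dx dy dz with 0 ≤ x ≤ 3, 0 ≤ y ≤ 2, 0 ≤ z ≤ 5.

Integrate (63x^2) over V as an iterated integral:

    ∭_V (∇·F) dV = ∫_0^{3} ∫_0^{2} ∫_0^{5} (63x^2) dz dy dx.

Inner (z from 0 to 5): 315x^2.
Middle (y from 0 to 2): 630x^2.
Outer (x from 0 to 3): 5670.

Therefore ∯_{∂V} F · n dS = 5670.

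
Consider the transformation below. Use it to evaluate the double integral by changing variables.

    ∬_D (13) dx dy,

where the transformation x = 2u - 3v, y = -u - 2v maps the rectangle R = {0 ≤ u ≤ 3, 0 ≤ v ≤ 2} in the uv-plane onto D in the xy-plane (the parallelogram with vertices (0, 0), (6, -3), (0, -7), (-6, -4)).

Compute the Jacobian determinant of (x, y) with respect to (u, v):

    ∂(x,y)/∂(u,v) = | 2  -3 | = (2)(-2) - (-3)(-1) = -7.
                   | -1  -2 |

Its absolute value is |J| = 7 (the area scaling factor).

Substituting x = 2u - 3v, y = -u - 2v into the integrand,

    13 → 13,

so the integral becomes

    ∬_R (13) · |J| du dv = ∫_0^3 ∫_0^2 (91) dv du.

Inner (v): 182.
Outer (u): 546.

Therefore ∬_D (13) dx dy = 546.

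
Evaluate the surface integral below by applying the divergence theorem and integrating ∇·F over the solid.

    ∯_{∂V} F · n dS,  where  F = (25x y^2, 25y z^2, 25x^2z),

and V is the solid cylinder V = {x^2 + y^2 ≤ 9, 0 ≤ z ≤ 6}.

By the divergence theorem,

    ∯_{∂V} F · n dS = ∭_V (∇ · F) dV.

Compute the divergence:
    ∇ · F = ∂F_x/∂x + ∂F_y/∂y + ∂F_z/∂z = 25y^2 + 25z^2 + 25x^2 = 25x^2 + 25y^2 + 25z^2.

In cylindrical coordinates, x = r cos(θ), y = r sin(θ), z = z, dV = r dr dθ dz, with 0 ≤ r ≤ 3, 0 ≤ θ ≤ 2π, 0 ≤ z ≤ 6.

The integrand, after substitution and multiplying by the volume element, becomes (25r^2 + 25z^2) · r, so

    ∭_V (∇·F) dV = ∫_0^{2π} ∫_0^{3} ∫_0^{6} (25r^2 + 25z^2) · r dz dr dθ.

Inner (z from 0 to 6): 150r (r^2 + 12).
Middle (r from 0 to 3): 22275/2.
Outer (θ from 0 to 2π): 22275π.

Therefore ∯_{∂V} F · n dS = 22275π.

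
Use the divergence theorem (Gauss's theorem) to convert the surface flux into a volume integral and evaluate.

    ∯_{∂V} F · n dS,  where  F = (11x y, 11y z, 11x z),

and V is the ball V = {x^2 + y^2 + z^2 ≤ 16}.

By the divergence theorem,

    ∯_{∂V} F · n dS = ∭_V (∇ · F) dV.

Compute the divergence:
    ∇ · F = ∂F_x/∂x + ∂F_y/∂y + ∂F_z/∂z = 11y + 11z + 11x = 11x + 11y + 11z.

In spherical coordinates, x = ρ sin(φ) cos(θ), y = ρ sin(φ) sin(θ), z = ρ cos(φ), dV = ρ^2 sin(φ) dρ dφ dθ, with 0 ≤ ρ ≤ 4, 0 ≤ φ ≤ π, 0 ≤ θ ≤ 2π.

The integrand, after substitution and multiplying by the volume element, becomes (11ρ (sqrt(2)sin(φ)sin(θ + π/4) + cos(φ))) · ρ^2 sin(φ), so

    ∭_V (∇·F) dV = ∫_0^{2π} ∫_0^{π} ∫_0^{4} (11ρ (sqrt(2)sin(φ)sin(θ + π/4) + cos(φ))) · ρ^2 sin(φ) dρ dφ dθ.

Inner (ρ from 0 to 4): 704(sqrt(2)sin(φ)sin(θ + π/4) + cos(φ))sin(φ).
Middle (φ from 0 to π): 352sqrt(2)π sin(θ + π/4).
Outer (θ from 0 to 2π): 0.

Therefore ∯_{∂V} F · n dS = 0.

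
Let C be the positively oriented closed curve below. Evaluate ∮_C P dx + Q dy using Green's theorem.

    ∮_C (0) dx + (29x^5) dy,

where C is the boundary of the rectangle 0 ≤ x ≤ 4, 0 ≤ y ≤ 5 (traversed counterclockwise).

Green's theorem converts the closed line integral into a double integral over the enclosed region D:

    ∮_C P dx + Q dy = ∬_D (∂Q/∂x - ∂P/∂y) dA.

Here P = 0, Q = 29x^5, so

    ∂Q/∂x = 145x^4,    ∂P/∂y = 0,
    ∂Q/∂x - ∂P/∂y = 145x^4.

D is the region 0 ≤ x ≤ 4, 0 ≤ y ≤ 5. Evaluating the double integral:

    ∬_D (145x^4) dA = ∫_0^{4} ∫_0^{5} (145x^4) dy dx.

Inner (y from 0 to 5): 725x^4.
Outer (x from 0 to 4): 148480.

Therefore ∮_C P dx + Q dy = 148480.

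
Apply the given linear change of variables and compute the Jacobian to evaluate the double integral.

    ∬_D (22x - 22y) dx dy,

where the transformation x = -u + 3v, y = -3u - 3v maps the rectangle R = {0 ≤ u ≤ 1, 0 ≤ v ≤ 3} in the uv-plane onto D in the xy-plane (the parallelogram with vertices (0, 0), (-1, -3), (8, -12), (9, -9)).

Compute the Jacobian determinant of (x, y) with respect to (u, v):

    ∂(x,y)/∂(u,v) = | -1  3 | = (-1)(-3) - (3)(-3) = 12.
                   | -3  -3 |

Its absolute value is |J| = 12 (the area scaling factor).

Substituting x = -u + 3v, y = -3u - 3v into the integrand,

    22x - 22y → 44u + 132v,

so the integral becomes

    ∬_R (44u + 132v) · |J| du dv = ∫_0^1 ∫_0^3 (528u + 1584v) dv du.

Inner (v): 1584u + 7128.
Outer (u): 7920.

Therefore ∬_D (22x - 22y) dx dy = 7920.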